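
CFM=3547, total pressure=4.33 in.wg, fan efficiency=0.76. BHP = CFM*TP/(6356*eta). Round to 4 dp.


BHP = 3547 * 4.33 / (6356 * 0.76) = 3.1794 hp

3.1794 hp


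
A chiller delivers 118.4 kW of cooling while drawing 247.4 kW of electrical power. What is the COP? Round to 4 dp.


COP = 118.4 / 247.4 = 0.4786

0.4786


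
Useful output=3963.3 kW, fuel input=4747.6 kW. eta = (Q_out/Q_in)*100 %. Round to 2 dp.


eta = (3963.3/4747.6)*100 = 83.48 %

83.48 %


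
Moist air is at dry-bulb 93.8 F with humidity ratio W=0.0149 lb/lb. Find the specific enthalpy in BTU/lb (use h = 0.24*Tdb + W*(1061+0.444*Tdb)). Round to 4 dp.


h = 0.24*93.8 + 0.0149*(1061+0.444*93.8) = 38.9414 BTU/lb

38.9414 BTU/lb


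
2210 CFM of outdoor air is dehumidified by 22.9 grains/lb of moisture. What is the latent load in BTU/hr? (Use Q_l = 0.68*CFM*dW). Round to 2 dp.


Q = 0.68 * 2210 * 22.9 = 34414.12 BTU/hr

34414.12 BTU/hr


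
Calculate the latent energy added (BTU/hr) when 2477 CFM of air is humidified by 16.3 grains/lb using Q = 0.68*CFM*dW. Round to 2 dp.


Q = 0.68 * 2477 * 16.3 = 27455.07 BTU/hr

27455.07 BTU/hr


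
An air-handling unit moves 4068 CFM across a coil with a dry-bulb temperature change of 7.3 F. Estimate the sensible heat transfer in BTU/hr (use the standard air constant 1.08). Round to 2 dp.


Q = 1.08 * 4068 * 7.3 = 32072.11 BTU/hr

32072.11 BTU/hr


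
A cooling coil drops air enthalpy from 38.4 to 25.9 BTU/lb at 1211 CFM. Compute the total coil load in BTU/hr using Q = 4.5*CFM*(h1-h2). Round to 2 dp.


Q = 4.5 * 1211 * (38.4 - 25.9) = 68118.75 BTU/hr

68118.75 BTU/hr


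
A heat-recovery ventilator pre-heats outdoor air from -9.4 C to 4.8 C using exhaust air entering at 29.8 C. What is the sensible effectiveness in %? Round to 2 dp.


eff = (4.8-(-9.4))/(29.8-(-9.4))*100 = 36.22 %

36.22 %


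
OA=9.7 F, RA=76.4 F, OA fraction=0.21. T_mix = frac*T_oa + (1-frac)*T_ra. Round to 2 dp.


T_mix = 0.21*9.7 + 0.79*76.4 = 62.39 F

62.39 F


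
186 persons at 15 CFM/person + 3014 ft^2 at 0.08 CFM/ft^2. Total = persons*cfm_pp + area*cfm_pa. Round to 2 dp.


Total = 186*15 + 3014*0.08 = 3031.12 CFM

3031.12 CFM


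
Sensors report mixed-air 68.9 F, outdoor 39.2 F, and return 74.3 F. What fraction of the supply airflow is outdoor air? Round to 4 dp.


frac = (68.9 - 74.3) / (39.2 - 74.3) = 0.1538

0.1538


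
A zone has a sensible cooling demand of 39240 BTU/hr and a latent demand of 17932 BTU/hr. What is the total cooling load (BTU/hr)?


Qt = 39240 + 17932 = 57172 BTU/hr

57172 BTU/hr


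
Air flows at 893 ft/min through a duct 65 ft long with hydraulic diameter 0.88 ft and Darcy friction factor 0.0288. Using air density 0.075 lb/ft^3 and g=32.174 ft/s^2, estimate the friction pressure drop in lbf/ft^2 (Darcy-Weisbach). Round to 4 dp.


v_fps = 893/60 = 14.8833 ft/s
dp = 0.0288*(65/0.88)*0.075*14.8833^2/(2*32.174) = 0.5492 lbf/ft^2

0.5492 lbf/ft^2


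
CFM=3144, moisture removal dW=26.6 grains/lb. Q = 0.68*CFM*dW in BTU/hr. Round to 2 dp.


Q = 0.68 * 3144 * 26.6 = 56868.67 BTU/hr

56868.67 BTU/hr


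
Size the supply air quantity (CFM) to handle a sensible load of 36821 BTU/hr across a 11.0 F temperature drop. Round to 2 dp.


CFM = 36821 / (1.08 * 11.0) = 3099.41

3099.41 CFM


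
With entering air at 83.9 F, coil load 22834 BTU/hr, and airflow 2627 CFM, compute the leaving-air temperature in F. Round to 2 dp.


dT = 22834/(1.08*2627) = 8.0482
T_leave = 83.9 - 8.0482 = 75.85 F

75.85 F


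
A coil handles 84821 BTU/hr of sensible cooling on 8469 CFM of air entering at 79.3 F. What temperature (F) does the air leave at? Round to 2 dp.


dT = 84821/(1.08*8469) = 9.2736
T_leave = 79.3 - 9.2736 = 70.03 F

70.03 F


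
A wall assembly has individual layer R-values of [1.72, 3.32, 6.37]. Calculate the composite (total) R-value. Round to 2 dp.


R_total = 1.72 + 3.32 + 6.37 = 11.41

11.41


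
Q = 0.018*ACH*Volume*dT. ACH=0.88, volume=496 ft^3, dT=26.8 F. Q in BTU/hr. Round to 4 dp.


Q = 0.018 * 0.88 * 496 * 26.8 = 210.5580 BTU/hr

210.5580 BTU/hr


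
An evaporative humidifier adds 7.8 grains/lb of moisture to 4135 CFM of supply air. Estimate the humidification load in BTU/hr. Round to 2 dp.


Q = 0.68 * 4135 * 7.8 = 21932.04 BTU/hr

21932.04 BTU/hr


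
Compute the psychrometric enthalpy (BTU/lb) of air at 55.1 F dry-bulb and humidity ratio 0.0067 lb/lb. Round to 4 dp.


h = 0.24*55.1 + 0.0067*(1061+0.444*55.1) = 20.4966 BTU/lb

20.4966 BTU/lb


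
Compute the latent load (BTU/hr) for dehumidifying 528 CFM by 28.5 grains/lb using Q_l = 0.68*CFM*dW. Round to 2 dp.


Q = 0.68 * 528 * 28.5 = 10232.64 BTU/hr

10232.64 BTU/hr


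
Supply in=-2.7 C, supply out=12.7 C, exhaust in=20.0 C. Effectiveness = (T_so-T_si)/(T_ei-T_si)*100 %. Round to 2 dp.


eff = (12.7-(-2.7))/(20.0-(-2.7))*100 = 67.84 %

67.84 %


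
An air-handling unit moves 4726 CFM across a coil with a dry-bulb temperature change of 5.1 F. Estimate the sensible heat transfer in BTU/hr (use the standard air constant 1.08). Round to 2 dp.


Q = 1.08 * 4726 * 5.1 = 26030.81 BTU/hr

26030.81 BTU/hr


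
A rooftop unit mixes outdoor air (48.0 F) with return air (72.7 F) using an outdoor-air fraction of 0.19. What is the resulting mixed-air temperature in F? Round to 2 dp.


T_mix = 0.19*48.0 + 0.81*72.7 = 68.01 F

68.01 F


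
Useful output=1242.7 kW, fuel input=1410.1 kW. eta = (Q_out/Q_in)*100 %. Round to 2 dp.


eta = (1242.7/1410.1)*100 = 88.13 %

88.13 %


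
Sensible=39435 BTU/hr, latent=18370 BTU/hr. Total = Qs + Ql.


Qt = 39435 + 18370 = 57805 BTU/hr

57805 BTU/hr


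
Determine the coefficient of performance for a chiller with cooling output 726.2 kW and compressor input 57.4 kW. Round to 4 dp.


COP = 726.2 / 57.4 = 12.6516

12.6516


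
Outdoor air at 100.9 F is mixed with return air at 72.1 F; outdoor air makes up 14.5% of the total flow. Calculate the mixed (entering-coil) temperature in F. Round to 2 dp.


T_mix = 72.1 + (14.5/100)*(100.9-72.1) = 76.28 F

76.28 F


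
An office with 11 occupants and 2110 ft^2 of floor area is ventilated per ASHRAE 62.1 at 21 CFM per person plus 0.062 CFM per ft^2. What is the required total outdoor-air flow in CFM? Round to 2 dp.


Total = 11*21 + 2110*0.062 = 361.82 CFM

361.82 CFM


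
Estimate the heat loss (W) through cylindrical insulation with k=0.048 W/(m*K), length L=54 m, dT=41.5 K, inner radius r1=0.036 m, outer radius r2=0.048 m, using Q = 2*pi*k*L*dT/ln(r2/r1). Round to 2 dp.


Q = 2*pi*0.048*54*41.5/ln(0.048/0.036) = 2349.36 W

2349.36 W


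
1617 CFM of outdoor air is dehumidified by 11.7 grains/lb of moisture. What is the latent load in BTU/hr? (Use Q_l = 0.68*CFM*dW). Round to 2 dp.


Q = 0.68 * 1617 * 11.7 = 12864.85 BTU/hr

12864.85 BTU/hr


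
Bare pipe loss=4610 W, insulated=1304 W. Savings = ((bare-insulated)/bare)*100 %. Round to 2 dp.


Savings = ((4610-1304)/4610)*100 = 71.71 %

71.71 %


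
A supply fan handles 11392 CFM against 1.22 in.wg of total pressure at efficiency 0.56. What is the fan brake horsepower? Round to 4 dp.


BHP = 11392 * 1.22 / (6356 * 0.56) = 3.9047 hp

3.9047 hp


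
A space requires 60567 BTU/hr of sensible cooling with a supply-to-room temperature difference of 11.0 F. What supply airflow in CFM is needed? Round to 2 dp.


CFM = 60567 / (1.08 * 11.0) = 5098.23

5098.23 CFM


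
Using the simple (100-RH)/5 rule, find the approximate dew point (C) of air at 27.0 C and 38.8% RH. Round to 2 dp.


Td = 27.0 - (100-38.8)/5 = 14.76 C

14.76 C


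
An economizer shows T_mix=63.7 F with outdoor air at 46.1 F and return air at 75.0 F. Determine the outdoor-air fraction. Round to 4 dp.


frac = (63.7 - 75.0) / (46.1 - 75.0) = 0.3910

0.3910


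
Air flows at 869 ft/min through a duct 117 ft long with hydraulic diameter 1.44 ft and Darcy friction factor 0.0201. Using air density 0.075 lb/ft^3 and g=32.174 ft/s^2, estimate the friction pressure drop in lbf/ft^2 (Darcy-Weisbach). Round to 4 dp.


v_fps = 869/60 = 14.4833 ft/s
dp = 0.0201*(117/1.44)*0.075*14.4833^2/(2*32.174) = 0.3993 lbf/ft^2

0.3993 lbf/ft^2


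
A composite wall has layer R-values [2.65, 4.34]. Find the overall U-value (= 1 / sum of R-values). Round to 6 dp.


R_total = 2.65 + 4.34 = 6.99
U = 1/6.99 = 0.143062

0.143062


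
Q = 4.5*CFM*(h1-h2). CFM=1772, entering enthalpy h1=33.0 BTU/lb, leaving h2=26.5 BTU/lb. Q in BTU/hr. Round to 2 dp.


Q = 4.5 * 1772 * (33.0 - 26.5) = 51831.00 BTU/hr

51831.00 BTU/hr


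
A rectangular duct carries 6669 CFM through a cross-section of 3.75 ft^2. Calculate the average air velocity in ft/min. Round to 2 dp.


V = 6669 / 3.75 = 1778.40 ft/min

1778.40 ft/min


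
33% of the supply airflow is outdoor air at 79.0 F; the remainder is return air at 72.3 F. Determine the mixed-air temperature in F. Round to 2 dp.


T_mix = 0.33*79.0 + 0.67*72.3 = 74.51 F

74.51 F


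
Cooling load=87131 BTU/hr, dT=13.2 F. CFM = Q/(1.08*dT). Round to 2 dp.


CFM = 87131 / (1.08 * 13.2) = 6111.88

6111.88 CFM


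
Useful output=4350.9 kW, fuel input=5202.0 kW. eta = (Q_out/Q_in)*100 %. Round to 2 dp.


eta = (4350.9/5202.0)*100 = 83.64 %

83.64 %


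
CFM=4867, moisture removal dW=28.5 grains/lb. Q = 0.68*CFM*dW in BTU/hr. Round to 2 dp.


Q = 0.68 * 4867 * 28.5 = 94322.46 BTU/hr

94322.46 BTU/hr


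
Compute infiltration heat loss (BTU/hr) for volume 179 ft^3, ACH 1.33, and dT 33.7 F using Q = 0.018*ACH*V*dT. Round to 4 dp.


Q = 0.018 * 1.33 * 179 * 33.7 = 144.4133 BTU/hr

144.4133 BTU/hr


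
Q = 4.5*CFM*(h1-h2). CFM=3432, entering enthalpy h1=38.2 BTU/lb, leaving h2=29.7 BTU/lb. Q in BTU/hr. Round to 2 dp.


Q = 4.5 * 3432 * (38.2 - 29.7) = 131274.00 BTU/hr

131274.00 BTU/hr


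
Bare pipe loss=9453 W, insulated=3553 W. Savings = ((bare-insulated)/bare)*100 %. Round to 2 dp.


Savings = ((9453-3553)/9453)*100 = 62.41 %

62.41 %


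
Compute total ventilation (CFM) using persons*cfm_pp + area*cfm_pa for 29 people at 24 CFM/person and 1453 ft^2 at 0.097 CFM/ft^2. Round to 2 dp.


Total = 29*24 + 1453*0.097 = 836.94 CFM

836.94 CFM


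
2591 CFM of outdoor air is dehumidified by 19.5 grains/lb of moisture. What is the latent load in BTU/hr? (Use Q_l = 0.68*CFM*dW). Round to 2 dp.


Q = 0.68 * 2591 * 19.5 = 34356.66 BTU/hr

34356.66 BTU/hr


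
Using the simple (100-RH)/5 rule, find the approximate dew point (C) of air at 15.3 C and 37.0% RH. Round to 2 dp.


Td = 15.3 - (100-37.0)/5 = 2.70 C

2.70 C


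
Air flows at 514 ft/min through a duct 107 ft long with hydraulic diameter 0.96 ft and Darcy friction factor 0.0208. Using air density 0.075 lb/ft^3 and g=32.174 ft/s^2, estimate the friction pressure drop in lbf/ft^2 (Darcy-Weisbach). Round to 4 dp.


v_fps = 514/60 = 8.5667 ft/s
dp = 0.0208*(107/0.96)*0.075*8.5667^2/(2*32.174) = 0.1983 lbf/ft^2

0.1983 lbf/ft^2


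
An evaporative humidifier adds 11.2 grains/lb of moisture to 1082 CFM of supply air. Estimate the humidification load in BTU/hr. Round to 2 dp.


Q = 0.68 * 1082 * 11.2 = 8240.51 BTU/hr

8240.51 BTU/hr


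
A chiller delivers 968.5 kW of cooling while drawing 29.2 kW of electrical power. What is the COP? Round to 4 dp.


COP = 968.5 / 29.2 = 33.1678

33.1678


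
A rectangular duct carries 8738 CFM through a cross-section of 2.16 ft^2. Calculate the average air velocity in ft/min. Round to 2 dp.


V = 8738 / 2.16 = 4045.37 ft/min

4045.37 ft/min


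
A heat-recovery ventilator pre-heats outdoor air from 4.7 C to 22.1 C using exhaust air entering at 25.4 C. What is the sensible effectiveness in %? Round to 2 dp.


eff = (22.1-4.7)/(25.4-4.7)*100 = 84.06 %

84.06 %


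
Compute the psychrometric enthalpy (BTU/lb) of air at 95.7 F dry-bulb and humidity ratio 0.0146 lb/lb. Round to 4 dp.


h = 0.24*95.7 + 0.0146*(1061+0.444*95.7) = 39.0790 BTU/lb

39.0790 BTU/lb


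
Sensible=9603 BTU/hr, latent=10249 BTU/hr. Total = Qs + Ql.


Qt = 9603 + 10249 = 19852 BTU/hr

19852 BTU/hr


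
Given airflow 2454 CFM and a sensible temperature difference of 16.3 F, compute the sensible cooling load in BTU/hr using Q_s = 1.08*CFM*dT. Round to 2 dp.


Q = 1.08 * 2454 * 16.3 = 43200.22 BTU/hr

43200.22 BTU/hr


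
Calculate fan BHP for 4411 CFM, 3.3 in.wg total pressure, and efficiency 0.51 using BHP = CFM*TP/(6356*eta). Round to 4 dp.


BHP = 4411 * 3.3 / (6356 * 0.51) = 4.4905 hp

4.4905 hp


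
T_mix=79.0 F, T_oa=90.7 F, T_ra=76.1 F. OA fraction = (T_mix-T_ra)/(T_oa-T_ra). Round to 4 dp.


frac = (79.0 - 76.1) / (90.7 - 76.1) = 0.1986

0.1986


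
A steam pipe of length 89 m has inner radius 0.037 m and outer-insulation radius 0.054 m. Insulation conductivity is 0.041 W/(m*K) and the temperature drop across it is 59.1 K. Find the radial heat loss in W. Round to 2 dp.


Q = 2*pi*0.041*89*59.1/ln(0.054/0.037) = 3584.04 W

3584.04 W


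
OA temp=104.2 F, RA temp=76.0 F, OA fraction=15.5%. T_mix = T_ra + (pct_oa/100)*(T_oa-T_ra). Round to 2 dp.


T_mix = 76.0 + (15.5/100)*(104.2-76.0) = 80.37 F

80.37 F


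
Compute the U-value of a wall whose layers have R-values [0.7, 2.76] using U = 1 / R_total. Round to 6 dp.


R_total = 0.7 + 2.76 = 3.46
U = 1/3.46 = 0.289017

0.289017


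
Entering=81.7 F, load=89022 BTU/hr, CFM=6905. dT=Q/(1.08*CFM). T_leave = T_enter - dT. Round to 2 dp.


dT = 89022/(1.08*6905) = 11.9374
T_leave = 81.7 - 11.9374 = 69.76 F

69.76 F


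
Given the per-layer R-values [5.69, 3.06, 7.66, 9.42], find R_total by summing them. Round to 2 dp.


R_total = 5.69 + 3.06 + 7.66 + 9.42 = 25.83

25.83


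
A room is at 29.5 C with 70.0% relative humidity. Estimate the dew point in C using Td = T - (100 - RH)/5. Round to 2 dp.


Td = 29.5 - (100-70.0)/5 = 23.50 C

23.50 C


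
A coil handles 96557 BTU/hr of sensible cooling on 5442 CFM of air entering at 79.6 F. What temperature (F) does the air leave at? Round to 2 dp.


dT = 96557/(1.08*5442) = 16.4286
T_leave = 79.6 - 16.4286 = 63.17 F

63.17 F


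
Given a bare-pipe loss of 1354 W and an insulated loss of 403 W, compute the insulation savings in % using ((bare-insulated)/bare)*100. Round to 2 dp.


Savings = ((1354-403)/1354)*100 = 70.24 %

70.24 %


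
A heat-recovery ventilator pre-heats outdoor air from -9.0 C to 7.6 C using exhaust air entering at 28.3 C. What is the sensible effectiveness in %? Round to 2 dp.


eff = (7.6-(-9.0))/(28.3-(-9.0))*100 = 44.50 %

44.50 %


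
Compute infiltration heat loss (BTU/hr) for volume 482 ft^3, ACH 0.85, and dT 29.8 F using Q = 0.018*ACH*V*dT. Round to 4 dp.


Q = 0.018 * 0.85 * 482 * 29.8 = 219.7631 BTU/hr

219.7631 BTU/hr


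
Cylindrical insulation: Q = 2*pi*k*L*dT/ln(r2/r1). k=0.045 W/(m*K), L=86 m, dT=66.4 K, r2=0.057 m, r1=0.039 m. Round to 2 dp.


Q = 2*pi*0.045*86*66.4/ln(0.057/0.039) = 4254.60 W

4254.60 W


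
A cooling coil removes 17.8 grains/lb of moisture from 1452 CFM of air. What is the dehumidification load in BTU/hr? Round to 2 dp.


Q = 0.68 * 1452 * 17.8 = 17575.01 BTU/hr

17575.01 BTU/hr


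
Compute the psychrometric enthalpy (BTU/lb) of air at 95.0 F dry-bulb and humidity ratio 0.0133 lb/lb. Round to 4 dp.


h = 0.24*95.0 + 0.0133*(1061+0.444*95.0) = 37.4723 BTU/lb

37.4723 BTU/lb


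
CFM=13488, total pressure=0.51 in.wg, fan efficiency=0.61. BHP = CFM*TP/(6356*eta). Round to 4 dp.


BHP = 13488 * 0.51 / (6356 * 0.61) = 1.7742 hp

1.7742 hp


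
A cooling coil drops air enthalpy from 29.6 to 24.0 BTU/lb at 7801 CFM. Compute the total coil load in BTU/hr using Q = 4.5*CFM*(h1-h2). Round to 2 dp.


Q = 4.5 * 7801 * (29.6 - 24.0) = 196585.20 BTU/hr

196585.20 BTU/hr


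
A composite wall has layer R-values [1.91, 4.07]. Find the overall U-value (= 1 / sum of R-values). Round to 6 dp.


R_total = 1.91 + 4.07 = 5.98
U = 1/5.98 = 0.167224

0.167224


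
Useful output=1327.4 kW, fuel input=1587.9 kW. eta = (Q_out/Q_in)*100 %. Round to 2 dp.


eta = (1327.4/1587.9)*100 = 83.59 %

83.59 %


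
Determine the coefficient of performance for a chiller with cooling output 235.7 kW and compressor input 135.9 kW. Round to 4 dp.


COP = 235.7 / 135.9 = 1.7344

1.7344


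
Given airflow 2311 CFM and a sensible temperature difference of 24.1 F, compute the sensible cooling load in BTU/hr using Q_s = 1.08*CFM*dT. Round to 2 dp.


Q = 1.08 * 2311 * 24.1 = 60150.71 BTU/hr

60150.71 BTU/hr


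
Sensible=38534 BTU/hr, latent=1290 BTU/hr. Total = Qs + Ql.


Qt = 38534 + 1290 = 39824 BTU/hr

39824 BTU/hr


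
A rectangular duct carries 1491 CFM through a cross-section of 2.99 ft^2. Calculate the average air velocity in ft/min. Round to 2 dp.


V = 1491 / 2.99 = 498.66 ft/min

498.66 ft/min


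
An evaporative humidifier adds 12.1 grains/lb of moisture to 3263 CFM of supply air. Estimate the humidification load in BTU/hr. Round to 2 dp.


Q = 0.68 * 3263 * 12.1 = 26847.96 BTU/hr

26847.96 BTU/hr


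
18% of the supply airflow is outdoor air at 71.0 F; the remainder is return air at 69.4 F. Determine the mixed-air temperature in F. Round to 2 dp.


T_mix = 0.18*71.0 + 0.82*69.4 = 69.69 F

69.69 F


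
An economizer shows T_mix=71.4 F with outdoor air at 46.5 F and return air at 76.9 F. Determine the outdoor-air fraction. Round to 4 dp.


frac = (71.4 - 76.9) / (46.5 - 76.9) = 0.1809

0.1809


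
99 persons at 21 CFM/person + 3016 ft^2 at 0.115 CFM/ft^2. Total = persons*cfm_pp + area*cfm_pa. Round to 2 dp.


Total = 99*21 + 3016*0.115 = 2425.84 CFM

2425.84 CFM


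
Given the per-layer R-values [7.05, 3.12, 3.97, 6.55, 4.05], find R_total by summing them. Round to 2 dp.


R_total = 7.05 + 3.12 + 3.97 + 6.55 + 4.05 = 24.74

24.74


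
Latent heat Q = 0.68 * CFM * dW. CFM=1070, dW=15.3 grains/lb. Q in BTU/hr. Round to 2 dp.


Q = 0.68 * 1070 * 15.3 = 11132.28 BTU/hr

11132.28 BTU/hr


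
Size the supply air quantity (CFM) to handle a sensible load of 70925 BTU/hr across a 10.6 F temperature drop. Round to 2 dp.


CFM = 70925 / (1.08 * 10.6) = 6195.41

6195.41 CFM


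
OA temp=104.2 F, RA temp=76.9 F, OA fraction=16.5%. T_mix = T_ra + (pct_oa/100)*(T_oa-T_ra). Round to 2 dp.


T_mix = 76.9 + (16.5/100)*(104.2-76.9) = 81.40 F

81.40 F


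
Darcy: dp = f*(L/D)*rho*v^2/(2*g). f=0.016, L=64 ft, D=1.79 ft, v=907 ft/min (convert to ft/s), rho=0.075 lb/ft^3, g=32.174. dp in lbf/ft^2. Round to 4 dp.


v_fps = 907/60 = 15.1167 ft/s
dp = 0.016*(64/1.79)*0.075*15.1167^2/(2*32.174) = 0.1524 lbf/ft^2

0.1524 lbf/ft^2


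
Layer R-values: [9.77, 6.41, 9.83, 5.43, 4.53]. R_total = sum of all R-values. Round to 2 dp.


R_total = 9.77 + 6.41 + 9.83 + 5.43 + 4.53 = 35.97

35.97


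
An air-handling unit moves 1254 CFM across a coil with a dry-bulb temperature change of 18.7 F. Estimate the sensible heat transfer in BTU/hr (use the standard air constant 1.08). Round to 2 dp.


Q = 1.08 * 1254 * 18.7 = 25325.78 BTU/hr

25325.78 BTU/hr


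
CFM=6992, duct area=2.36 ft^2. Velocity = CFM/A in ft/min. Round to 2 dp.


V = 6992 / 2.36 = 2962.71 ft/min

2962.71 ft/min


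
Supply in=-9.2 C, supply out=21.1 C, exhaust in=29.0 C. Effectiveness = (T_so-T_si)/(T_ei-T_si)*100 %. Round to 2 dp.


eff = (21.1-(-9.2))/(29.0-(-9.2))*100 = 79.32 %

79.32 %


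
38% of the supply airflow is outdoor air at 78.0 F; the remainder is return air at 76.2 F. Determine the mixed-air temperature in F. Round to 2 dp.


T_mix = 0.38*78.0 + 0.62*76.2 = 76.88 F

76.88 F


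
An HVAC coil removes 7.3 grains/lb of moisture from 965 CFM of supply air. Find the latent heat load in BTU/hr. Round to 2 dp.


Q = 0.68 * 965 * 7.3 = 4790.26 BTU/hr

4790.26 BTU/hr


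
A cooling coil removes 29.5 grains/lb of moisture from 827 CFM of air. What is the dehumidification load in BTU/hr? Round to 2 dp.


Q = 0.68 * 827 * 29.5 = 16589.62 BTU/hr

16589.62 BTU/hr


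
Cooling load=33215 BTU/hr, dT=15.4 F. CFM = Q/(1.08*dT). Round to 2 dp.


CFM = 33215 / (1.08 * 15.4) = 1997.05

1997.05 CFM


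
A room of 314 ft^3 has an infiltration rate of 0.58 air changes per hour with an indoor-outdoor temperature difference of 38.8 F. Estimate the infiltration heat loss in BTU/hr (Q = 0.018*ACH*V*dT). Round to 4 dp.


Q = 0.018 * 0.58 * 314 * 38.8 = 127.1926 BTU/hr

127.1926 BTU/hr


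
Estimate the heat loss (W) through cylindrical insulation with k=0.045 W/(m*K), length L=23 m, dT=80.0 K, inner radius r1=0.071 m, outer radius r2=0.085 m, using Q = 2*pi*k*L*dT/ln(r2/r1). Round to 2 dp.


Q = 2*pi*0.045*23*80.0/ln(0.085/0.071) = 2890.72 W

2890.72 W


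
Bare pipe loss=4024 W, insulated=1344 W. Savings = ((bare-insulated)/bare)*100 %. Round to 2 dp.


Savings = ((4024-1344)/4024)*100 = 66.60 %

66.60 %


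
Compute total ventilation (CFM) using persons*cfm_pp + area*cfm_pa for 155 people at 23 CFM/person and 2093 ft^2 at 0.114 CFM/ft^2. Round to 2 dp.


Total = 155*23 + 2093*0.114 = 3803.60 CFM

3803.60 CFM


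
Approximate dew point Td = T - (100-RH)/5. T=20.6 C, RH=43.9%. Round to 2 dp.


Td = 20.6 - (100-43.9)/5 = 9.38 C

9.38 C


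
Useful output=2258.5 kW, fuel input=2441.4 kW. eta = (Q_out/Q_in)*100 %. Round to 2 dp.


eta = (2258.5/2441.4)*100 = 92.51 %

92.51 %


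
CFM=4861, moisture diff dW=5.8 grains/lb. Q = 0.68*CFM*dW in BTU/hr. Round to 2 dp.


Q = 0.68 * 4861 * 5.8 = 19171.78 BTU/hr

19171.78 BTU/hr


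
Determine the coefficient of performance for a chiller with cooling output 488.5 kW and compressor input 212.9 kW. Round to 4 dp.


COP = 488.5 / 212.9 = 2.2945

2.2945


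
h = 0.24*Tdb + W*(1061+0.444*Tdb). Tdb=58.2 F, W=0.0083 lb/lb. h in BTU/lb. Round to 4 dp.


h = 0.24*58.2 + 0.0083*(1061+0.444*58.2) = 22.9888 BTU/lb

22.9888 BTU/lb


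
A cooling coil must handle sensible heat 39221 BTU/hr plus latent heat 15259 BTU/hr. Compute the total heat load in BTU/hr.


Qt = 39221 + 15259 = 54480 BTU/hr

54480 BTU/hr


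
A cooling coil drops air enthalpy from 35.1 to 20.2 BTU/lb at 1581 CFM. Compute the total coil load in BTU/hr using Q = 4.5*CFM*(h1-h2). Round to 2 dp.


Q = 4.5 * 1581 * (35.1 - 20.2) = 106006.05 BTU/hr

106006.05 BTU/hr


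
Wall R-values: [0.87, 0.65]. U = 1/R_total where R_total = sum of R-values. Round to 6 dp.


R_total = 0.87 + 0.65 = 1.52
U = 1/1.52 = 0.657895

0.657895


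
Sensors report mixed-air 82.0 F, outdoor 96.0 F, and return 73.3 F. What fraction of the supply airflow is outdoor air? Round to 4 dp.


frac = (82.0 - 73.3) / (96.0 - 73.3) = 0.3833

0.3833


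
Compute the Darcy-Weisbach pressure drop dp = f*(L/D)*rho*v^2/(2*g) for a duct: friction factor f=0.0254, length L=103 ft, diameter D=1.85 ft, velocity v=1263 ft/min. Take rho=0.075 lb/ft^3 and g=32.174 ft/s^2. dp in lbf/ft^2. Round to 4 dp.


v_fps = 1263/60 = 21.05 ft/s
dp = 0.0254*(103/1.85)*0.075*21.05^2/(2*32.174) = 0.7303 lbf/ft^2

0.7303 lbf/ft^2


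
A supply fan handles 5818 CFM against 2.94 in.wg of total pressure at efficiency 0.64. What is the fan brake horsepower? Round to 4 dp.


BHP = 5818 * 2.94 / (6356 * 0.64) = 4.2049 hp

4.2049 hp


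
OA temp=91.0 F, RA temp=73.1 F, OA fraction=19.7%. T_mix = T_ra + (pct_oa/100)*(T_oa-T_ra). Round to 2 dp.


T_mix = 73.1 + (19.7/100)*(91.0-73.1) = 76.63 F

76.63 F


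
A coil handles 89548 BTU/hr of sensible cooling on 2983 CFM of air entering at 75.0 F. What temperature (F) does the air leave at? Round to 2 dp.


dT = 89548/(1.08*2983) = 27.7958
T_leave = 75.0 - 27.7958 = 47.20 F

47.20 F


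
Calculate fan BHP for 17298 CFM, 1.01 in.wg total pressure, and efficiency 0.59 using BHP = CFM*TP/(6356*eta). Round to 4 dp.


BHP = 17298 * 1.01 / (6356 * 0.59) = 4.6589 hp

4.6589 hp


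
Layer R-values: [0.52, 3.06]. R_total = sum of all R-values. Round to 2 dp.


R_total = 0.52 + 3.06 = 3.58

3.58


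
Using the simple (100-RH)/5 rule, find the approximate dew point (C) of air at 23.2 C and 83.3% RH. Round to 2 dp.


Td = 23.2 - (100-83.3)/5 = 19.86 C

19.86 C


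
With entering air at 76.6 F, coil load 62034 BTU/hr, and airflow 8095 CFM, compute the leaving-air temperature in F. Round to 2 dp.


dT = 62034/(1.08*8095) = 7.0956
T_leave = 76.6 - 7.0956 = 69.50 F

69.50 F


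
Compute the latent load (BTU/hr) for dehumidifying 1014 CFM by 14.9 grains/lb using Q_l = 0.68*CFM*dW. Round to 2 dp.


Q = 0.68 * 1014 * 14.9 = 10273.85 BTU/hr

10273.85 BTU/hr


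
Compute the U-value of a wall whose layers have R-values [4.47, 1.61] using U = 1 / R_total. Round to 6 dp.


R_total = 4.47 + 1.61 = 6.08
U = 1/6.08 = 0.164474

0.164474


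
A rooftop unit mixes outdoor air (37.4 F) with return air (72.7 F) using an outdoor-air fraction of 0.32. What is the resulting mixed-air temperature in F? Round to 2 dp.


T_mix = 0.32*37.4 + 0.68*72.7 = 61.40 F

61.40 F


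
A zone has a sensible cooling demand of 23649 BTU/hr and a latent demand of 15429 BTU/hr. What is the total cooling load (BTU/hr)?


Qt = 23649 + 15429 = 39078 BTU/hr

39078 BTU/hr


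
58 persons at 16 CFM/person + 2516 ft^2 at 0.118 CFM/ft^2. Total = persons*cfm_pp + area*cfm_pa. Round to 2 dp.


Total = 58*16 + 2516*0.118 = 1224.89 CFM

1224.89 CFM


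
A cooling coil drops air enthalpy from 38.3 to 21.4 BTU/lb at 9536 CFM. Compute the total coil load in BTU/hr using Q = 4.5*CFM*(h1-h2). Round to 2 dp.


Q = 4.5 * 9536 * (38.3 - 21.4) = 725212.80 BTU/hr

725212.80 BTU/hr


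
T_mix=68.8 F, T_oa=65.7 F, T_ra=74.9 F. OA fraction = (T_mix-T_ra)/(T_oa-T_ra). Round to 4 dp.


frac = (68.8 - 74.9) / (65.7 - 74.9) = 0.6630

0.6630


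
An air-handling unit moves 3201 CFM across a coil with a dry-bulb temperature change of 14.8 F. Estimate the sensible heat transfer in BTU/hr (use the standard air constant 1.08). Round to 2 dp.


Q = 1.08 * 3201 * 14.8 = 51164.78 BTU/hr

51164.78 BTU/hr


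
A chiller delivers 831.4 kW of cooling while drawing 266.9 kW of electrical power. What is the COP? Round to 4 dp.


COP = 831.4 / 266.9 = 3.1150

3.1150


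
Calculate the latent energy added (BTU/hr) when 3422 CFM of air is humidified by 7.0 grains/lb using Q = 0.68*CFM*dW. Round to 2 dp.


Q = 0.68 * 3422 * 7.0 = 16288.72 BTU/hr

16288.72 BTU/hr


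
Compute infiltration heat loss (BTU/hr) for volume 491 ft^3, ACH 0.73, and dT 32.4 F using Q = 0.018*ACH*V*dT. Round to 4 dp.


Q = 0.018 * 0.73 * 491 * 32.4 = 209.0364 BTU/hr

209.0364 BTU/hr


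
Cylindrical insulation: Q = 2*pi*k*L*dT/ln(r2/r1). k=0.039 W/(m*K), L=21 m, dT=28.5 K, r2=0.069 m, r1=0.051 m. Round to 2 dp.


Q = 2*pi*0.039*21*28.5/ln(0.069/0.051) = 485.17 W

485.17 W


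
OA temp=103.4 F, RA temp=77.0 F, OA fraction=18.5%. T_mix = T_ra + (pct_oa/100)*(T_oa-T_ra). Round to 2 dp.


T_mix = 77.0 + (18.5/100)*(103.4-77.0) = 81.88 F

81.88 F


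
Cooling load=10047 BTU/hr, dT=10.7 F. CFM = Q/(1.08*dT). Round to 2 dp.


CFM = 10047 / (1.08 * 10.7) = 869.42

869.42 CFM


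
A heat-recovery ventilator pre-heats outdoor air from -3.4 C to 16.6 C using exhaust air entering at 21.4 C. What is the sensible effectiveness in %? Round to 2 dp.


eff = (16.6-(-3.4))/(21.4-(-3.4))*100 = 80.65 %

80.65 %


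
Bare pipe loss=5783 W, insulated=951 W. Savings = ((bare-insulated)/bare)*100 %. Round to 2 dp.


Savings = ((5783-951)/5783)*100 = 83.56 %

83.56 %


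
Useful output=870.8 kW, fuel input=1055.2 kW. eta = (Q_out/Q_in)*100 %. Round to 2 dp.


eta = (870.8/1055.2)*100 = 82.52 %

82.52 %


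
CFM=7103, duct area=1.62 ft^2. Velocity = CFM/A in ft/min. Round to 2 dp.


V = 7103 / 1.62 = 4384.57 ft/min

4384.57 ft/min


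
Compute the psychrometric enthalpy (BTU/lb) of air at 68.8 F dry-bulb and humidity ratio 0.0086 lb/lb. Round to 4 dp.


h = 0.24*68.8 + 0.0086*(1061+0.444*68.8) = 25.8993 BTU/lb

25.8993 BTU/lb


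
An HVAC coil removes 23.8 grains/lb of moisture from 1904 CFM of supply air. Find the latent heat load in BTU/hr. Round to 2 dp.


Q = 0.68 * 1904 * 23.8 = 30814.34 BTU/hr

30814.34 BTU/hr


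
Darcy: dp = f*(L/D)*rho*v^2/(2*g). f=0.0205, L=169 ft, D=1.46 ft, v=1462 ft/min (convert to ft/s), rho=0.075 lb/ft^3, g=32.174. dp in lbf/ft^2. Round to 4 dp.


v_fps = 1462/60 = 24.3667 ft/s
dp = 0.0205*(169/1.46)*0.075*24.3667^2/(2*32.174) = 1.6421 lbf/ft^2

1.6421 lbf/ft^2


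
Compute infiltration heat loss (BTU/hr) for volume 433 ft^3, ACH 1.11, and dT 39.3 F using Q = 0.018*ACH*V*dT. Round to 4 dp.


Q = 0.018 * 1.11 * 433 * 39.3 = 339.9977 BTU/hr

339.9977 BTU/hr


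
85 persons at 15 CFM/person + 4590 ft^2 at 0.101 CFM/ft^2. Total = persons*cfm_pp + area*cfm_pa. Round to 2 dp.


Total = 85*15 + 4590*0.101 = 1738.59 CFM

1738.59 CFM


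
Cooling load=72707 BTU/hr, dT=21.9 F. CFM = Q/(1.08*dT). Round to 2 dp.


CFM = 72707 / (1.08 * 21.9) = 3074.03

3074.03 CFM


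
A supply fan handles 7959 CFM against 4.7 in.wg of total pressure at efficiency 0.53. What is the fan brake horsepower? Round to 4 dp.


BHP = 7959 * 4.7 / (6356 * 0.53) = 11.1044 hp

11.1044 hp


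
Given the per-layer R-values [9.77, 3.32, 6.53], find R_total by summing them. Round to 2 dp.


R_total = 9.77 + 3.32 + 6.53 = 19.62

19.62


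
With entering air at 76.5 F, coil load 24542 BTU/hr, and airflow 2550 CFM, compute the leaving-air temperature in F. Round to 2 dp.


dT = 24542/(1.08*2550) = 8.9114
T_leave = 76.5 - 8.9114 = 67.59 F

67.59 F


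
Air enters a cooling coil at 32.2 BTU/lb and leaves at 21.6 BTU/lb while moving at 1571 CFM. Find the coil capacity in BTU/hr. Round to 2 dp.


Q = 4.5 * 1571 * (32.2 - 21.6) = 74936.70 BTU/hr

74936.70 BTU/hr


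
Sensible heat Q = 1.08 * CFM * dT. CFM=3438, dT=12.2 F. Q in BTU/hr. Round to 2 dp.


Q = 1.08 * 3438 * 12.2 = 45299.09 BTU/hr

45299.09 BTU/hr


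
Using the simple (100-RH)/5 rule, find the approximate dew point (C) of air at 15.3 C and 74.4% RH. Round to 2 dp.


Td = 15.3 - (100-74.4)/5 = 10.18 C

10.18 C


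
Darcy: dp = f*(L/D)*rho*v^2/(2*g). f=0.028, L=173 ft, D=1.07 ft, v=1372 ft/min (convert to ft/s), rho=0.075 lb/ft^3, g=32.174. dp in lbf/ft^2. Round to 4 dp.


v_fps = 1372/60 = 22.8667 ft/s
dp = 0.028*(173/1.07)*0.075*22.8667^2/(2*32.174) = 2.7590 lbf/ft^2

2.7590 lbf/ft^2


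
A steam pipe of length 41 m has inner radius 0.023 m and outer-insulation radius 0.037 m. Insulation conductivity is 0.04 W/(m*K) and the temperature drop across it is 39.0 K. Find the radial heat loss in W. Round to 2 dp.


Q = 2*pi*0.04*41*39.0/ln(0.037/0.023) = 845.29 W

845.29 W


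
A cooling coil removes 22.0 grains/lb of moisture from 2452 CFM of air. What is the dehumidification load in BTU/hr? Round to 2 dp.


Q = 0.68 * 2452 * 22.0 = 36681.92 BTU/hr

36681.92 BTU/hr


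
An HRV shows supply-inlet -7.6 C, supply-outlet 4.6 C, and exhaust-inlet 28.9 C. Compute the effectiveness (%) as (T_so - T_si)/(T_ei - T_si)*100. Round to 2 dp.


eff = (4.6-(-7.6))/(28.9-(-7.6))*100 = 33.42 %

33.42 %


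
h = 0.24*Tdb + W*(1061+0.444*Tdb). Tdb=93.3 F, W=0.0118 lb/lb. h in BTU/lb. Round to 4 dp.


h = 0.24*93.3 + 0.0118*(1061+0.444*93.3) = 35.4006 BTU/lb

35.4006 BTU/lb


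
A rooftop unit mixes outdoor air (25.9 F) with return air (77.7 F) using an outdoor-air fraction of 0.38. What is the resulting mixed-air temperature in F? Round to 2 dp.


T_mix = 0.38*25.9 + 0.62*77.7 = 58.02 F

58.02 F


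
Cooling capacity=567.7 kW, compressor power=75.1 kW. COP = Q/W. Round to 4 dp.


COP = 567.7 / 75.1 = 7.5593

7.5593


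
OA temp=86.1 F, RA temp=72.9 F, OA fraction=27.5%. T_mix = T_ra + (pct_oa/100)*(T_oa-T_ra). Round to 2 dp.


T_mix = 72.9 + (27.5/100)*(86.1-72.9) = 76.53 F

76.53 F


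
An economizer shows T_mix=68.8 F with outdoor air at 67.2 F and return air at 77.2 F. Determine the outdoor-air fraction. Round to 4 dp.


frac = (68.8 - 77.2) / (67.2 - 77.2) = 0.8400

0.8400


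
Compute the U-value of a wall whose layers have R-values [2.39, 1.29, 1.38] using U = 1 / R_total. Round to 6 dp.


R_total = 2.39 + 1.29 + 1.38 = 5.06
U = 1/5.06 = 0.197628

0.197628


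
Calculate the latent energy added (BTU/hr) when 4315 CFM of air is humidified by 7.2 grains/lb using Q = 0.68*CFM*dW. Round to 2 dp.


Q = 0.68 * 4315 * 7.2 = 21126.24 BTU/hr

21126.24 BTU/hr


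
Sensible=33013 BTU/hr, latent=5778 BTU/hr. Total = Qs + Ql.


Qt = 33013 + 5778 = 38791 BTU/hr

38791 BTU/hr


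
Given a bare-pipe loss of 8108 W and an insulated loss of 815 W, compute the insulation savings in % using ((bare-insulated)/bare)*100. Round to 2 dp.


Savings = ((8108-815)/8108)*100 = 89.95 %

89.95 %


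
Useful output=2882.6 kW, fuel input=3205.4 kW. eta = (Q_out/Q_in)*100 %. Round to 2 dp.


eta = (2882.6/3205.4)*100 = 89.93 %

89.93 %


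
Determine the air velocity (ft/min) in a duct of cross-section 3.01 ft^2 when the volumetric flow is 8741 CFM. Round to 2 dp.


V = 8741 / 3.01 = 2903.99 ft/min

2903.99 ft/min


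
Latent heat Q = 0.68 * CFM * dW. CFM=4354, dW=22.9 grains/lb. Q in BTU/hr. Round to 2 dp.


Q = 0.68 * 4354 * 22.9 = 67800.49 BTU/hr

67800.49 BTU/hr


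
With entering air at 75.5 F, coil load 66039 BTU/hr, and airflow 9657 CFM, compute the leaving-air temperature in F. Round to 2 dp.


dT = 66039/(1.08*9657) = 6.3319
T_leave = 75.5 - 6.3319 = 69.17 F

69.17 F


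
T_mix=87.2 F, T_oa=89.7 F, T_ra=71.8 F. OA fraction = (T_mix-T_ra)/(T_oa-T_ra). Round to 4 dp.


frac = (87.2 - 71.8) / (89.7 - 71.8) = 0.8603

0.8603


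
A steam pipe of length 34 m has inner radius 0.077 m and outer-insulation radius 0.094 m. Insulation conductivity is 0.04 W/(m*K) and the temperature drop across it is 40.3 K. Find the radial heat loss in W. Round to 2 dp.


Q = 2*pi*0.04*34*40.3/ln(0.094/0.077) = 1726.25 W

1726.25 W


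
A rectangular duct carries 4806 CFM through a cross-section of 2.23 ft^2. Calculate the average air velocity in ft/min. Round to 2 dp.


V = 4806 / 2.23 = 2155.16 ft/min

2155.16 ft/min


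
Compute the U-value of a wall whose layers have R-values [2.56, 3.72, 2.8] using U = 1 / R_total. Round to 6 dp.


R_total = 2.56 + 3.72 + 2.8 = 9.08
U = 1/9.08 = 0.110132

0.110132


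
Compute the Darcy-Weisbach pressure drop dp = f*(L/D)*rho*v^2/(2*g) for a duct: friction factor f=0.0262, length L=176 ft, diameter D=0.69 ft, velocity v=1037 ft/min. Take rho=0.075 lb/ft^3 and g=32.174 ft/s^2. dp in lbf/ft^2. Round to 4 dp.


v_fps = 1037/60 = 17.2833 ft/s
dp = 0.0262*(176/0.69)*0.075*17.2833^2/(2*32.174) = 2.3267 lbf/ft^2

2.3267 lbf/ft^2


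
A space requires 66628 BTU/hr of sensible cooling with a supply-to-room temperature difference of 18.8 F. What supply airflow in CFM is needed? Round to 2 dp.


CFM = 66628 / (1.08 * 18.8) = 3281.52

3281.52 CFM


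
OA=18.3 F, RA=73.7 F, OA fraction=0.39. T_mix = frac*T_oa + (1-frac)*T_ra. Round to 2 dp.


T_mix = 0.39*18.3 + 0.61*73.7 = 52.09 F

52.09 F


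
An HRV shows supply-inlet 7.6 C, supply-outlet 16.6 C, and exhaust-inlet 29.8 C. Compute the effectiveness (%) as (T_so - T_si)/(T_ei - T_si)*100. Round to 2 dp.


eff = (16.6-7.6)/(29.8-7.6)*100 = 40.54 %

40.54 %


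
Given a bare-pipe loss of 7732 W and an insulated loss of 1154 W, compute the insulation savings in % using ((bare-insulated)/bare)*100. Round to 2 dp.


Savings = ((7732-1154)/7732)*100 = 85.08 %

85.08 %


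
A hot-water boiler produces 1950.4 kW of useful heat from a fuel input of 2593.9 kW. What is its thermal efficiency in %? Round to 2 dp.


eta = (1950.4/2593.9)*100 = 75.19 %

75.19 %


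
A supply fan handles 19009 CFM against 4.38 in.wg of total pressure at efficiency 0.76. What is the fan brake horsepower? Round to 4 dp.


BHP = 19009 * 4.38 / (6356 * 0.76) = 17.2360 hp

17.2360 hp


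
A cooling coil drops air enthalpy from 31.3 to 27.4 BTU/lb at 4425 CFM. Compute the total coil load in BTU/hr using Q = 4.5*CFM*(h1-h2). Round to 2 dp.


Q = 4.5 * 4425 * (31.3 - 27.4) = 77658.75 BTU/hr

77658.75 BTU/hr


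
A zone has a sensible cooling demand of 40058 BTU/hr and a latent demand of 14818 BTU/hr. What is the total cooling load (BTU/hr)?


Qt = 40058 + 14818 = 54876 BTU/hr

54876 BTU/hr


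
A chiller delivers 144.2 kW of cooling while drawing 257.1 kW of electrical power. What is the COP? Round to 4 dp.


COP = 144.2 / 257.1 = 0.5609

0.5609


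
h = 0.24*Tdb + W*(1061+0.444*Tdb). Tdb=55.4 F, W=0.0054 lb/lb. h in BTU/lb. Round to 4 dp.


h = 0.24*55.4 + 0.0054*(1061+0.444*55.4) = 19.1582 BTU/lb

19.1582 BTU/lb


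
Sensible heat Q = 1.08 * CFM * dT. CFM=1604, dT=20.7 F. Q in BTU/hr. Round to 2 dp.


Q = 1.08 * 1604 * 20.7 = 35859.02 BTU/hr

35859.02 BTU/hr


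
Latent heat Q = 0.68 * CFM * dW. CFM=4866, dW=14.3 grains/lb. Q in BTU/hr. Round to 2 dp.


Q = 0.68 * 4866 * 14.3 = 47316.98 BTU/hr

47316.98 BTU/hr


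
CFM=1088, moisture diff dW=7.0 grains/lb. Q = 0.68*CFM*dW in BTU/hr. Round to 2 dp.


Q = 0.68 * 1088 * 7.0 = 5178.88 BTU/hr

5178.88 BTU/hr


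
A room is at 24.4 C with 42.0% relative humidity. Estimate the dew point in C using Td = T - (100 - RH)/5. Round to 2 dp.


Td = 24.4 - (100-42.0)/5 = 12.80 C

12.80 C


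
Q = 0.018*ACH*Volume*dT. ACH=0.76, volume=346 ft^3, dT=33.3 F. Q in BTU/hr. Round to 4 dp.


Q = 0.018 * 0.76 * 346 * 33.3 = 157.6182 BTU/hr

157.6182 BTU/hr


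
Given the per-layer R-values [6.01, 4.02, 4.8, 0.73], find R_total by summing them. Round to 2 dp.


R_total = 6.01 + 4.02 + 4.8 + 0.73 = 15.56

15.56


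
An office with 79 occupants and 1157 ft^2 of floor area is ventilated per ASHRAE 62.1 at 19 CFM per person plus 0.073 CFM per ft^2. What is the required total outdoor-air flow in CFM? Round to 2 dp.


Total = 79*19 + 1157*0.073 = 1585.46 CFM

1585.46 CFM


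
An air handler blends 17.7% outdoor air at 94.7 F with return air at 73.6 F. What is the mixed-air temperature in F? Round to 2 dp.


T_mix = 73.6 + (17.7/100)*(94.7-73.6) = 77.33 F

77.33 F


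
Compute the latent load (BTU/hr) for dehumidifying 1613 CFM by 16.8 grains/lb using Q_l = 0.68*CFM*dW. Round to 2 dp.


Q = 0.68 * 1613 * 16.8 = 18426.91 BTU/hr

18426.91 BTU/hr


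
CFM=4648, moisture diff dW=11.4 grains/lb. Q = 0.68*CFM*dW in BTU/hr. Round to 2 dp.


Q = 0.68 * 4648 * 11.4 = 36031.30 BTU/hr

36031.30 BTU/hr


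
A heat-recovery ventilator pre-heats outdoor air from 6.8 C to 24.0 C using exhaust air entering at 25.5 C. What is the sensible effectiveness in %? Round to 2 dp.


eff = (24.0-6.8)/(25.5-6.8)*100 = 91.98 %

91.98 %


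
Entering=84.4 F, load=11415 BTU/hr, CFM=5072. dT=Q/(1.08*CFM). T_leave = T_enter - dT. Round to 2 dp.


dT = 11415/(1.08*5072) = 2.0839
T_leave = 84.4 - 2.0839 = 82.32 F

82.32 F


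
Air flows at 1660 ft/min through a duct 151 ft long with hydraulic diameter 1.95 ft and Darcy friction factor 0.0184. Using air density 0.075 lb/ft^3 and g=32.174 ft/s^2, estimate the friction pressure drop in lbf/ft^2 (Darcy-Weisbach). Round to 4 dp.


v_fps = 1660/60 = 27.6667 ft/s
dp = 0.0184*(151/1.95)*0.075*27.6667^2/(2*32.174) = 1.2712 lbf/ft^2

1.2712 lbf/ft^2


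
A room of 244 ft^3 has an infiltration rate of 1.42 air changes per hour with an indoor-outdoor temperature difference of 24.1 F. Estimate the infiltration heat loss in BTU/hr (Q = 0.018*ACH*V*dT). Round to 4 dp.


Q = 0.018 * 1.42 * 244 * 24.1 = 150.3030 BTU/hr

150.3030 BTU/hr


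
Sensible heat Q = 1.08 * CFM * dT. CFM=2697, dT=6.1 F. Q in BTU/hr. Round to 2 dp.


Q = 1.08 * 2697 * 6.1 = 17767.84 BTU/hr

17767.84 BTU/hr
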